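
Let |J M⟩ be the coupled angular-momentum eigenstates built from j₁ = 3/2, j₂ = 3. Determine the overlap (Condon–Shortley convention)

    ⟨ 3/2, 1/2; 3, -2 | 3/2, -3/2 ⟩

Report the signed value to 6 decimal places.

triangle: 3!*0!*3!/7! = 36/5040
(j±m)!: 2!*1!*1!*5!*0!*3! = 1440
prefactor² = (2J+1)*Δ*N² = 288/7
  k=1: −1/(1!*2!*0!*0!*0!*3!) = -1/12
Σ = -1/12  ⇒  CG² = 288/7*(-1/12)² = 2/7
CG = −√(2/7) = -0.534522

−√(2/7) = -0.534522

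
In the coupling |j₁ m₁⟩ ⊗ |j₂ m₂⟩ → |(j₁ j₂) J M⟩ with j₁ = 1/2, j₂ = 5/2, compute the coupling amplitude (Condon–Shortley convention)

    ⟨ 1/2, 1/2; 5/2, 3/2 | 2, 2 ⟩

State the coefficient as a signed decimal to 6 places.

j₁+j₂−J=1  J+j₁−j₂=0  J−j₁+j₂=4  j₁+j₂+J+1=6
(j₁±m₁, j₂±m₂, J±M) = (1,0,4,1,4,0)
P² = 96
sum k=0..0:
  [0] +1/24 = 1/24
S = 1/24
C² = P²·S² = 1/6 ; C = +0.408248

+√(1/6) = +0.408248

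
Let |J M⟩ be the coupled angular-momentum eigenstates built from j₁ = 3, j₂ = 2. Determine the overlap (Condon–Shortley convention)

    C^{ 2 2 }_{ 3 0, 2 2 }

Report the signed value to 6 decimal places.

j₁+j₂−J=3  J+j₁−j₂=3  J−j₁+j₂=1  j₁+j₂+J+1=8
(j₁±m₁, j₂±m₂, J±M) = (3,3,4,0,4,0)
P² = 648/7
sum k=3..3:
  [3] −1/36 = -1/36
S = -1/36
C² = P²·S² = 1/14 ; C = -0.267261

−√(1/14) = -0.267261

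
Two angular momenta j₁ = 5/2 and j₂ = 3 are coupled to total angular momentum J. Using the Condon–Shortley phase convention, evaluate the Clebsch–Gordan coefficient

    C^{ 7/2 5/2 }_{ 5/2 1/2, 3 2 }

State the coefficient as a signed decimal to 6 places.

j₁+j₂−J=2  J+j₁−j₂=3  J−j₁+j₂=4  j₁+j₂+J+1=10
(j₁±m₁, j₂±m₂, J±M) = (3,2,5,1,6,1)
P² = 4608/7
sum k=1..2:
  [1] −1/48 = -1/48
  [2] +1/72 = 1/72
S = -1/144
C² = P²·S² = 2/63 ; C = -0.178174

−√(2/63) ≈ -0.178174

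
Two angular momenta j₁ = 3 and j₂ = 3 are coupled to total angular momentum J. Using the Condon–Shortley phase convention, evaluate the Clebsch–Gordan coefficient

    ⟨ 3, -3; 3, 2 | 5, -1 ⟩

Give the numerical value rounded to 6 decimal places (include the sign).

-0.243975

j₁+j₂−J=1  J+j₁−j₂=5  J−j₁+j₂=5  j₁+j₂+J+1=12
(j₁±m₁, j₂±m₂, J±M) = (0,6,5,1,4,6)
P² = 3456000/7
sum k=1..1:
  [1] −1/2880 = -1/2880
S = -1/2880
C² = P²·S² = 5/84 ; C = -0.243975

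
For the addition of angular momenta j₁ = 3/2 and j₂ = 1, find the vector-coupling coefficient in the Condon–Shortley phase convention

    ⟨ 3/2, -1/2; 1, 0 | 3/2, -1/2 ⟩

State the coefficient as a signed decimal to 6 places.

−√(1/15) = -0.258199

triangle: 1!·2!·1!/5! = 2/120
(j±m)!: 1!·2!·1!·1!·1!·2! = 4
prefactor² = (2J+1)·Δ·N² = 4/15
  k=0: +1/(0!·1!·2!·1!·0!·0!) = 1/2
  k=1: −1/(1!·0!·1!·0!·1!·1!) = -1
Σ = -1/2  ⇒  CG² = 4/15·(-1/2)² = 1/15
CG = −√(1/15) = -0.258199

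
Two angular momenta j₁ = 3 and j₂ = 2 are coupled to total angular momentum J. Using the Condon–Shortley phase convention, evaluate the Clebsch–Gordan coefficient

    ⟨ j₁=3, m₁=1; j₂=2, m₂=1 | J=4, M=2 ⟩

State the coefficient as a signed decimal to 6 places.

-0.188982

j₁+j₂−J=1  J+j₁−j₂=5  J−j₁+j₂=3  j₁+j₂+J+1=10
(j₁±m₁, j₂±m₂, J±M) = (4,2,3,1,6,2)
P² = 5184/7
sum k=0..1:
  [0] +1/72 = 1/72
  [1] −1/48 = -1/48
S = -1/144
C² = P²·S² = 1/28 ; C = -0.188982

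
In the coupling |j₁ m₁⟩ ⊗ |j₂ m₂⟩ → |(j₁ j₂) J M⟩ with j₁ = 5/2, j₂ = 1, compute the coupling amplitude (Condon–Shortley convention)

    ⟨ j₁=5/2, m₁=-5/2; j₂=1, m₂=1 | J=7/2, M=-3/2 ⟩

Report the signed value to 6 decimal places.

+0.218218  (= +√(1/21))

triangle: 0!*5!*2!/8! = 240/40320
(j±m)!: 0!*5!*2!*0!*2!*5! = 57600
prefactor² = (2J+1)*Δ*N² = 19200/7
  k=0: +1/(0!*0!*5!*2!*0!*0!) = 1/240
Σ = 1/240  ⇒  CG² = 19200/7*1/240² = 1/21
CG = +√(1/21) = +0.218218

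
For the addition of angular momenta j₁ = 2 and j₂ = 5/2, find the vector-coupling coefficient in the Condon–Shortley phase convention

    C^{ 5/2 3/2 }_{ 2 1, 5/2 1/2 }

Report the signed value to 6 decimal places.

-0.414039

j₁+j₂−J=2  J+j₁−j₂=2  J−j₁+j₂=3  j₁+j₂+J+1=8
(j₁±m₁, j₂±m₂, J±M) = (3,1,3,2,4,1)
P² = 216/35
sum k=0..1:
  [0] +1/12 = 1/12
  [1] −1/4 = -1/4
S = -1/6
C² = P²·S² = 6/35 ; C = -0.414039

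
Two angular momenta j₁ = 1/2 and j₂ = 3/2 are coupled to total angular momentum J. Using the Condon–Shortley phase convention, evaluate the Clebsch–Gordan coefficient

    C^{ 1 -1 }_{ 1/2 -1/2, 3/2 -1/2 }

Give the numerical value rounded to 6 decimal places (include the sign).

j₁+j₂−J=1  J+j₁−j₂=0  J−j₁+j₂=2  j₁+j₂+J+1=4
(j₁±m₁, j₂±m₂, J±M) = (0,1,1,2,0,2)
P² = 1
sum k=1..1:
  [1] −1/2 = -1/2
S = -1/2
C² = P²·S² = 1/4 ; C = -0.500000

−√(1/4) ≈ -0.500000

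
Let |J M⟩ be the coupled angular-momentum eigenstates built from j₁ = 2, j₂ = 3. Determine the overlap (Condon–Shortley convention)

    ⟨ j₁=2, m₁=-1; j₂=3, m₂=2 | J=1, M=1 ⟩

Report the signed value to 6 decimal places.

triangle: 4!·0!·2!/7! = 48/5040
(j±m)!: 1!·3!·5!·1!·2!·0! = 1440
prefactor² = (2J+1)·Δ·N² = 288/7
  k=3: −1/(3!·1!·0!·2!·0!·0!) = -1/12
Σ = -1/12  ⇒  CG² = 288/7·(-1/12)² = 2/7
CG = −√(2/7) = -0.534522

-0.534522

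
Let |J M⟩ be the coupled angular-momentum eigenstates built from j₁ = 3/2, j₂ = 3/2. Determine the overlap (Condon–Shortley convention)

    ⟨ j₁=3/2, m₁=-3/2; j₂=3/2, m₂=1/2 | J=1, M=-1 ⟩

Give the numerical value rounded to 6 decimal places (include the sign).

√[3·2!1!1!/5! · 0!3!2!1!0!2!] = √(6/5)
  +(−1)^2/∏(2,0,1,0,0,1)! = 1/2  (running 1/2)
⟨..|..⟩ = √(6/5)·(1/2) = +0.547723

+0.547723  (= +√(3/10))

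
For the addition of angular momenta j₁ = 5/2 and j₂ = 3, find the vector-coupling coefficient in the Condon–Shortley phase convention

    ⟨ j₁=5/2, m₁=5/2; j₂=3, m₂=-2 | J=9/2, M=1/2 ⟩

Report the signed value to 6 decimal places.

+0.300312  (= +√(125/1386))

j₁+j₂−J=1  J+j₁−j₂=4  J−j₁+j₂=5  j₁+j₂+J+1=11
(j₁±m₁, j₂±m₂, J±M) = (5,0,1,5,5,4)
P² = 2304000/77
sum k=0..0:
  [0] +1/576 = 1/576
S = 1/576
C² = P²·S² = 125/1386 ; C = +0.300312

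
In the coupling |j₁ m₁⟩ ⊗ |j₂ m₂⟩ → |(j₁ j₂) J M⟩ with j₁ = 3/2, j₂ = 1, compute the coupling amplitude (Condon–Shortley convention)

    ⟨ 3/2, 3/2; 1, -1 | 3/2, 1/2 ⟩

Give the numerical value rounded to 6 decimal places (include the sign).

+√(2/5) = +0.632456

√[4·1!2!1!/5! · 3!0!0!2!2!1!] = √(8/5)
  +(−1)^0/∏(0,1,0,0,2,1)! = 1/2  (running 1/2)
⟨..|..⟩ = √(8/5)·(1/2) = +0.632456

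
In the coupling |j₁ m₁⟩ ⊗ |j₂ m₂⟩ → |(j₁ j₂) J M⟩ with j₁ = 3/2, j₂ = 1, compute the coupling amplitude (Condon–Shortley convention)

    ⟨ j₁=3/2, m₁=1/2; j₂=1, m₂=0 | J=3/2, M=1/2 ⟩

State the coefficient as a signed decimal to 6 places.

√[4·1!2!1!/5! · 2!1!1!1!2!1!] = √(4/15)
  +(−1)^0/∏(0,1,1,1,1,0)! = 1  (running 1)
  +(−1)^1/∏(1,0,0,0,2,1)! = -1/2  (running 1/2)
⟨..|..⟩ = √(4/15)·(1/2) = +0.258199

+√(1/15) ≈ +0.258199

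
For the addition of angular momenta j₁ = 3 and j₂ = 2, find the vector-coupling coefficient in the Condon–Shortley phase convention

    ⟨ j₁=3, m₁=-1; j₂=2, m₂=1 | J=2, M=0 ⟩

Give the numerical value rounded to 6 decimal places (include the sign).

triangle: 3!·3!·1!/8! = 36/40320
(j±m)!: 2!·4!·3!·1!·2!·2! = 1152
prefactor² = (2J+1)·Δ·N² = 36/7
  k=2: +1/(2!·1!·2!·1!·1!·0!) = 1/4
  k=3: −1/(3!·0!·1!·0!·2!·1!) = -1/12
Σ = 1/6  ⇒  CG² = 36/7·1/6² = 1/7
CG = +√(1/7) = +0.377964

+0.377964  (= +√(1/7))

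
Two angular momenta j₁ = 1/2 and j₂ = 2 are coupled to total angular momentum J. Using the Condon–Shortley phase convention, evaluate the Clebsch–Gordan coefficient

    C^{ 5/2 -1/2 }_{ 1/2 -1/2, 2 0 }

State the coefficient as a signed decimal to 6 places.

triangle: 0!·1!·4!/6! = 24/720
(j±m)!: 0!·1!·2!·2!·2!·3! = 48
prefactor² = (2J+1)·Δ·N² = 48/5
  k=0: +1/(0!·0!·1!·2!·0!·2!) = 1/4
Σ = 1/4  ⇒  CG² = 48/5·1/4² = 3/5
CG = +√(3/5) = +0.774597

+0.774597  (= +√(3/5))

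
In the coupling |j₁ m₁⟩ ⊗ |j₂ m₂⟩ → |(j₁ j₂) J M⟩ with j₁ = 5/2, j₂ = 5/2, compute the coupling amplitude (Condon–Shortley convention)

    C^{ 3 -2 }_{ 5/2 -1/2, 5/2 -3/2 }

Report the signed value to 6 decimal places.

triangle: 2!×3!×3!/9! = 72/362880
(j±m)!: 2!×3!×1!×4!×1!×5! = 34560
prefactor² = (2J+1)×Δ×N² = 48
  k=0: +1/(0!×2!×3!×1!×0!×2!) = 1/24
  k=1: −1/(1!×1!×2!×0!×1!×3!) = -1/12
Σ = -1/24  ⇒  CG² = 48×(-1/24)² = 1/12
CG = −√(1/12) = -0.288675

-0.288675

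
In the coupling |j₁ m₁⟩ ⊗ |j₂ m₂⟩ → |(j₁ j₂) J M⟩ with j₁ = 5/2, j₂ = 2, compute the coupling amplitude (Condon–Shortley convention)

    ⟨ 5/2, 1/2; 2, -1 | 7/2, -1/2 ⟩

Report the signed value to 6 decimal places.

+√(14/45) ≈ +0.557773

j₁+j₂−J=1  J+j₁−j₂=4  J−j₁+j₂=3  j₁+j₂+J+1=9
(j₁±m₁, j₂±m₂, J±M) = (3,2,1,3,3,4)
P² = 1152/35
sum k=0..1:
  [0] +1/8 = 1/8
  [1] −1/36 = -1/36
S = 7/72
C² = P²·S² = 14/45 ; C = +0.557773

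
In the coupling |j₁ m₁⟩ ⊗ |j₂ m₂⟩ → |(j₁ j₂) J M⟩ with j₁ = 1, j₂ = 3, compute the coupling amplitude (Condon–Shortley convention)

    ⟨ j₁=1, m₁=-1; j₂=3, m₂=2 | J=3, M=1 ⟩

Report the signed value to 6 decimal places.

-0.645497  (= −√(5/12))

j₁+j₂−J=1  J+j₁−j₂=1  J−j₁+j₂=5  j₁+j₂+J+1=8
(j₁±m₁, j₂±m₂, J±M) = (0,2,5,1,4,2)
P² = 240
sum k=1..1:
  [1] −1/24 = -1/24
S = -1/24
C² = P²·S² = 5/12 ; C = -0.645497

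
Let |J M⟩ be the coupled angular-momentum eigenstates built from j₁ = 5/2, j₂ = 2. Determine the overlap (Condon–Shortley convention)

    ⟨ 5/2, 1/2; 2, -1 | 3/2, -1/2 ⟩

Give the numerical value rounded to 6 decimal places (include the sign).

√[4·3!2!1!/7! · 3!2!1!3!1!2!] = √(48/35)
  +(−1)^0/∏(0,3,2,1,0,0)! = 1/12  (running 1/12)
  +(−1)^1/∏(1,2,1,0,1,1)! = -1/2  (running -5/12)
⟨..|..⟩ = √(48/35)·(-5/12) = -0.487950

−√(5/21) = -0.487950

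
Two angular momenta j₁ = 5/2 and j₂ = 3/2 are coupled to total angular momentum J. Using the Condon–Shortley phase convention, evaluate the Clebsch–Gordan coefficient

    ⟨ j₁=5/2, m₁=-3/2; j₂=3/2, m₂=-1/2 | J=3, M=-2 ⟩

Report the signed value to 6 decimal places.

−√(1/12) ≈ -0.288675

triangle: 1!×4!×2!/8! = 48/40320
(j±m)!: 1!×4!×1!×2!×1!×5! = 5760
prefactor² = (2J+1)×Δ×N² = 48
  k=0: +1/(0!×1!×4!×1!×0!×1!) = 1/24
  k=1: −1/(1!×0!×3!×0!×1!×2!) = -1/12
Σ = -1/24  ⇒  CG² = 48×(-1/24)² = 1/12
CG = −√(1/12) = -0.288675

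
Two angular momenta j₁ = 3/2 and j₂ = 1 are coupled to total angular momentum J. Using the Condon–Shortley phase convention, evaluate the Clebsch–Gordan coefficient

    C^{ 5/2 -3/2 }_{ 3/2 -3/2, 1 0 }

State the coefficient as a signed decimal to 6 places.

triangle: 0!×3!×2!/6! = 12/720
(j±m)!: 0!×3!×1!×1!×1!×4! = 144
prefactor² = (2J+1)×Δ×N² = 72/5
  k=0: +1/(0!×0!×3!×1!×0!×1!) = 1/6
Σ = 1/6  ⇒  CG² = 72/5×1/6² = 2/5
CG = +√(2/5) = +0.632456

+√(2/5) = +0.632456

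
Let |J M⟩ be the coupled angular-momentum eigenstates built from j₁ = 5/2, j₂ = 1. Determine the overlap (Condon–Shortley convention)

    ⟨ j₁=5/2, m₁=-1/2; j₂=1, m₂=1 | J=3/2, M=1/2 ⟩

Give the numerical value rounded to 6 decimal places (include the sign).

√[4·2!3!0!/6! · 2!3!2!0!2!1!] = √(16/5)
  +(−1)^2/∏(2,0,1,0,2,0)! = 1/4  (running 1/4)
⟨..|..⟩ = √(16/5)·(1/4) = +0.447214

+√(1/5) ≈ +0.447214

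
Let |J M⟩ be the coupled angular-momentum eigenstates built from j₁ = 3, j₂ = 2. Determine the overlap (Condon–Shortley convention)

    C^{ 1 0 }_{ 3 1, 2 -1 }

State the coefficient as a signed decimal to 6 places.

-0.478091

j₁+j₂−J=4  J+j₁−j₂=2  J−j₁+j₂=0  j₁+j₂+J+1=7
(j₁±m₁, j₂±m₂, J±M) = (4,2,1,3,1,1)
P² = 288/35
sum k=1..1:
  [1] −1/6 = -1/6
S = -1/6
C² = P²·S² = 8/35 ; C = -0.478091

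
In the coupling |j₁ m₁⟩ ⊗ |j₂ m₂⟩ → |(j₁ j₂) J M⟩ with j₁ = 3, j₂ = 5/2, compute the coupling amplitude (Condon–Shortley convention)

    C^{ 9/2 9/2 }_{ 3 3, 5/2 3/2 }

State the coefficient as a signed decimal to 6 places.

+√(6/11) = +0.738549

j₁+j₂−J=1  J+j₁−j₂=5  J−j₁+j₂=4  j₁+j₂+J+1=11
(j₁±m₁, j₂±m₂, J±M) = (6,0,4,1,9,0)
P² = 49766400/11
sum k=0..0:
  [0] +1/2880 = 1/2880
S = 1/2880
C² = P²·S² = 6/11 ; C = +0.738549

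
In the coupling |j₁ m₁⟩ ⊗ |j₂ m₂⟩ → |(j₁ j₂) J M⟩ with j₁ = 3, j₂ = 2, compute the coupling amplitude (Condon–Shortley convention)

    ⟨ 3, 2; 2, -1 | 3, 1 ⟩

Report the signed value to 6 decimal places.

+0.500000

√[7·2!4!2!/9! · 5!1!1!3!4!2!] = √(64)
  +(−1)^0/∏(0,2,1,1,3,1)! = 1/12  (running 1/12)
  +(−1)^1/∏(1,1,0,0,4,2)! = -1/48  (running 1/16)
⟨..|..⟩ = √(64)·(1/16) = +0.500000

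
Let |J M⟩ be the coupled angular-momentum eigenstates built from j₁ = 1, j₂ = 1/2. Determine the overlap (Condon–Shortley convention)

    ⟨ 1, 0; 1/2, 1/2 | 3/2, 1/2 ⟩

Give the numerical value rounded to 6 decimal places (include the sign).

+0.816497  (= +√(2/3))

√[4·0!2!1!/4! · 1!1!1!0!2!1!] = √(2/3)
  +(−1)^0/∏(0,0,1,1,1,0)! = 1  (running 1)
⟨..|..⟩ = √(2/3)·(1) = +0.816497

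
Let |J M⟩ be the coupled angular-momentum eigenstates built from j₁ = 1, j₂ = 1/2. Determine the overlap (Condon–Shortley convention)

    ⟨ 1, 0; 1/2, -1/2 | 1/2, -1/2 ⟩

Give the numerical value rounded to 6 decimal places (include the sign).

+√(1/3) = +0.577350

√[2·1!1!0!/3! · 1!1!0!1!0!1!] = √(1/3)
  +(−1)^0/∏(0,1,1,0,0,0)! = 1  (running 1)
⟨..|..⟩ = √(1/3)·(1) = +0.577350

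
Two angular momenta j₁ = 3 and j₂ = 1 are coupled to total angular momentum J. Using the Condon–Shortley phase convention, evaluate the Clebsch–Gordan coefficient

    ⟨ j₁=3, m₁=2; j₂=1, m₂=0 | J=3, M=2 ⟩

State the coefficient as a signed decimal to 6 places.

√[7·1!5!1!/8! · 5!1!1!1!5!1!] = √(300)
  +(−1)^0/∏(0,1,1,1,4,0)! = 1/24  (running 1/24)
  +(−1)^1/∏(1,0,0,0,5,1)! = -1/120  (running 1/30)
⟨..|..⟩ = √(300)·(1/30) = +0.577350

+0.577350  (= +√(1/3))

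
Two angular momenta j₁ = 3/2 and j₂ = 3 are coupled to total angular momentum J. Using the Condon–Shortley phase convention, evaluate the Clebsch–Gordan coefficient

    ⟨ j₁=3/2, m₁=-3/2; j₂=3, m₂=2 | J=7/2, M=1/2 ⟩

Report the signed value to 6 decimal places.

j₁+j₂−J=1  J+j₁−j₂=2  J−j₁+j₂=5  j₁+j₂+J+1=9
(j₁±m₁, j₂±m₂, J±M) = (0,3,5,1,4,3)
P² = 3840/7
sum k=1..1:
  [1] −1/48 = -1/48
S = -1/48
C² = P²·S² = 5/21 ; C = -0.487950

−√(5/21) = -0.487950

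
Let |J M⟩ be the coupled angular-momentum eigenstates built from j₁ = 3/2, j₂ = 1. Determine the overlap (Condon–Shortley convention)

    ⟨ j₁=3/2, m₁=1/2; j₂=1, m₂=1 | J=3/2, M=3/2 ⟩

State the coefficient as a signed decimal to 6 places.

-0.632456

triangle: 1!×2!×1!/5! = 2/120
(j±m)!: 2!×1!×2!×0!×3!×0! = 24
prefactor² = (2J+1)×Δ×N² = 8/5
  k=1: −1/(1!×0!×0!×1!×2!×0!) = -1/2
Σ = -1/2  ⇒  CG² = 8/5×(-1/2)² = 2/5
CG = −√(2/5) = -0.632456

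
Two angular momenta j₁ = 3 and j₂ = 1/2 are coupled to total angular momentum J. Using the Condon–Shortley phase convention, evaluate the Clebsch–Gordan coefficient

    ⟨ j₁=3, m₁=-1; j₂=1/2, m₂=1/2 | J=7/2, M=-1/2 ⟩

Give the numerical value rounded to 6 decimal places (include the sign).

+√(3/7) ≈ +0.654654

√[8·0!6!1!/8! · 2!4!1!0!3!4!] = √(6912/7)
  +(−1)^0/∏(0,0,4,1,2,0)! = 1/48  (running 1/48)
⟨..|..⟩ = √(6912/7)·(1/48) = +0.654654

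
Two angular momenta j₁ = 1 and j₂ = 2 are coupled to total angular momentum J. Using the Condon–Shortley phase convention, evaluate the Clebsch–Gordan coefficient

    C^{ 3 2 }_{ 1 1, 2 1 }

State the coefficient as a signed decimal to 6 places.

triangle: 0!*2!*4!/7! = 48/5040
(j±m)!: 2!*0!*3!*1!*5!*1! = 1440
prefactor² = (2J+1)*Δ*N² = 96
  k=0: +1/(0!*0!*0!*3!*2!*1!) = 1/12
Σ = 1/12  ⇒  CG² = 96*1/12² = 2/3
CG = +√(2/3) = +0.816497

+√(2/3) = +0.816497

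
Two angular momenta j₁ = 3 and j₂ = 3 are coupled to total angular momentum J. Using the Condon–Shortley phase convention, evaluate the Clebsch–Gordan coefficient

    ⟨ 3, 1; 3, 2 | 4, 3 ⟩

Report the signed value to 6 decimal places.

−√(1/11) ≈ -0.301511

√[9·2!4!4!/11! · 4!2!5!1!7!1!] = √(82944/11)
  +(−1)^1/∏(1,1,1,4,3,0)! = -1/144  (running -1/144)
  +(−1)^2/∏(2,0,0,3,4,1)! = 1/288  (running -1/288)
⟨..|..⟩ = √(82944/11)·(-1/288) = -0.301511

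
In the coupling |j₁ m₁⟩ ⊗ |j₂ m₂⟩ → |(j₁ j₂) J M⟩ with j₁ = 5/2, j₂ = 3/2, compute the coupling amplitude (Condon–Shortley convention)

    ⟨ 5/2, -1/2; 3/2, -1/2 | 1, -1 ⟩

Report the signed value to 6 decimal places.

j₁+j₂−J=3  J+j₁−j₂=2  J−j₁+j₂=0  j₁+j₂+J+1=6
(j₁±m₁, j₂±m₂, J±M) = (2,3,1,2,0,2)
P² = 12/5
sum k=1..1:
  [1] −1/4 = -1/4
S = -1/4
C² = P²·S² = 3/20 ; C = -0.387298

-0.387298  (= −√(3/20))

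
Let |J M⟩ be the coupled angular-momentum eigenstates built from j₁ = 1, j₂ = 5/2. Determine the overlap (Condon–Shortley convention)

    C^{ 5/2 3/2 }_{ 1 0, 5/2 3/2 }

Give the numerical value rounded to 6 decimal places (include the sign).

-0.507093

j₁+j₂−J=1  J+j₁−j₂=1  J−j₁+j₂=4  j₁+j₂+J+1=7
(j₁±m₁, j₂±m₂, J±M) = (1,1,4,1,4,1)
P² = 576/35
sum k=0..1:
  [0] +1/24 = 1/24
  [1] −1/6 = -1/6
S = -1/8
C² = P²·S² = 9/35 ; C = -0.507093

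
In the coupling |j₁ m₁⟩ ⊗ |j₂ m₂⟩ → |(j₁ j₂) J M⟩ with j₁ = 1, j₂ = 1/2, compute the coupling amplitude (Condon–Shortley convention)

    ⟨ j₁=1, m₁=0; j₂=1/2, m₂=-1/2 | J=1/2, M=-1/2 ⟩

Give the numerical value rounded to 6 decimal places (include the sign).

+√(1/3) = +0.577350

j₁+j₂−J=1  J+j₁−j₂=1  J−j₁+j₂=0  j₁+j₂+J+1=3
(j₁±m₁, j₂±m₂, J±M) = (1,1,0,1,0,1)
P² = 1/3
sum k=0..0:
  [0] +1/1 = 1
S = 1
C² = P²·S² = 1/3 ; C = +0.577350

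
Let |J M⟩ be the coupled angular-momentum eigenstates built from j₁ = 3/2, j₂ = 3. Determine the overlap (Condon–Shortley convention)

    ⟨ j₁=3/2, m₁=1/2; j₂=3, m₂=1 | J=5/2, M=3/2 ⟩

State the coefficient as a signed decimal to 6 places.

√[6·2!1!4!/8! · 2!1!4!2!4!1!] = √(576/35)
  +(−1)^0/∏(0,2,1,4,0,0)! = 1/48  (running 1/48)
  +(−1)^1/∏(1,1,0,3,1,1)! = -1/6  (running -7/48)
⟨..|..⟩ = √(576/35)·(-7/48) = -0.591608

−√(7/20) = -0.591608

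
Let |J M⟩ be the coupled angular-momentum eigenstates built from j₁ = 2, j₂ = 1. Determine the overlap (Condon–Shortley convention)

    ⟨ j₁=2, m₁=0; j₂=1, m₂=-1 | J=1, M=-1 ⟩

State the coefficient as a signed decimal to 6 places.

+√(1/10) ≈ +0.316228

√[3·2!2!0!/5! · 2!2!0!2!0!2!] = √(8/5)
  +(−1)^0/∏(0,2,2,0,0,0)! = 1/4  (running 1/4)
⟨..|..⟩ = √(8/5)·(1/4) = +0.316228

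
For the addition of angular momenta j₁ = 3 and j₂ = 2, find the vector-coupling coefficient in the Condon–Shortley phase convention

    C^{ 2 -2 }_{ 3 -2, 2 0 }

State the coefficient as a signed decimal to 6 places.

√[5·3!3!1!/8! · 1!5!2!2!0!4!] = √(360/7)
  +(−1)^2/∏(2,1,3,0,0,1)! = 1/12  (running 1/12)
⟨..|..⟩ = √(360/7)·(1/12) = +0.597614

+√(5/14) ≈ +0.597614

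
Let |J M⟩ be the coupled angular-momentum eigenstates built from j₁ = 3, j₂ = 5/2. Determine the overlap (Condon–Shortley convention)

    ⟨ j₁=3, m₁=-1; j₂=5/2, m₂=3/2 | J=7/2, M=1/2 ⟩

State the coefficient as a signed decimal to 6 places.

+√(8/63) ≈ +0.356348

triangle: 2!×4!×3!/10! = 288/3628800
(j±m)!: 2!×4!×4!×1!×4!×3! = 165888
prefactor² = (2J+1)×Δ×N² = 18432/175
  k=1: −1/(1!×1!×3!×3!×1!×0!) = -1/36
  k=2: +1/(2!×0!×2!×2!×2!×1!) = 1/16
Σ = 5/144  ⇒  CG² = 18432/175×5/144² = 8/63
CG = +√(8/63) = +0.356348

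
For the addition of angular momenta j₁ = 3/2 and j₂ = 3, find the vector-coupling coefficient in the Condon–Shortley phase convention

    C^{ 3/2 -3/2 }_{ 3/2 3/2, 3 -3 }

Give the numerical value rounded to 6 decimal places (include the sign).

√[4·3!0!3!/7! · 3!0!0!6!0!3!] = √(5184/7)
  +(−1)^0/∏(0,3,0,0,0,3)! = 1/36  (running 1/36)
⟨..|..⟩ = √(5184/7)·(1/36) = +0.755929

+√(4/7) ≈ +0.755929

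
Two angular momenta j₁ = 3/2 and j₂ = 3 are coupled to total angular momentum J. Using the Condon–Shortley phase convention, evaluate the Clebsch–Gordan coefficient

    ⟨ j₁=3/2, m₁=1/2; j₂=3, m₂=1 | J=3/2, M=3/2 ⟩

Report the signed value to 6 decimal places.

j₁+j₂−J=3  J+j₁−j₂=0  J−j₁+j₂=3  j₁+j₂+J+1=7
(j₁±m₁, j₂±m₂, J±M) = (2,1,4,2,3,0)
P² = 576/35
sum k=1..1:
  [1] −1/12 = -1/12
S = -1/12
C² = P²·S² = 4/35 ; C = -0.338062

-0.338062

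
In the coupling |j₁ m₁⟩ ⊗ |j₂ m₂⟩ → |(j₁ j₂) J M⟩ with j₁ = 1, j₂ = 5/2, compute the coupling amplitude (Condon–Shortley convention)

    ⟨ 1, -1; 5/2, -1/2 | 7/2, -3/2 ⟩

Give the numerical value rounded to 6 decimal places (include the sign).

+√(10/21) = +0.690066

triangle: 0!×2!×5!/8! = 240/40320
(j±m)!: 0!×2!×2!×3!×2!×5! = 5760
prefactor² = (2J+1)×Δ×N² = 1920/7
  k=0: +1/(0!×0!×2!×2!×0!×3!) = 1/24
Σ = 1/24  ⇒  CG² = 1920/7×1/24² = 10/21
CG = +√(10/21) = +0.690066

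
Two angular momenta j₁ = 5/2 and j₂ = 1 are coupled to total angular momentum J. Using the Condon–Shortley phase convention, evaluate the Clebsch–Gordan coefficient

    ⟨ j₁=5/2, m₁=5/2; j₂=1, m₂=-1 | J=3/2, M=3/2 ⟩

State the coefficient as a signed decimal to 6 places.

triangle: 2!*3!*0!/6! = 12/720
(j±m)!: 5!*0!*0!*2!*3!*0! = 1440
prefactor² = (2J+1)*Δ*N² = 96
  k=0: +1/(0!*2!*0!*0!*3!*0!) = 1/12
Σ = 1/12  ⇒  CG² = 96*1/12² = 2/3
CG = +√(2/3) = +0.816497

+0.816497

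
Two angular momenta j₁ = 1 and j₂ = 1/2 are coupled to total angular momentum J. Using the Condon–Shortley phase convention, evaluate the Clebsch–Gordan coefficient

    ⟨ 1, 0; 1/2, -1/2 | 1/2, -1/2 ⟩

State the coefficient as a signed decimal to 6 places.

triangle: 1!·1!·0!/3! = 1/6
(j±m)!: 1!·1!·0!·1!·0!·1! = 1
prefactor² = (2J+1)·Δ·N² = 1/3
  k=0: +1/(0!·1!·1!·0!·0!·0!) = 1
Σ = 1  ⇒  CG² = 1/3·1² = 1/3
CG = +√(1/3) = +0.577350

+√(1/3) ≈ +0.577350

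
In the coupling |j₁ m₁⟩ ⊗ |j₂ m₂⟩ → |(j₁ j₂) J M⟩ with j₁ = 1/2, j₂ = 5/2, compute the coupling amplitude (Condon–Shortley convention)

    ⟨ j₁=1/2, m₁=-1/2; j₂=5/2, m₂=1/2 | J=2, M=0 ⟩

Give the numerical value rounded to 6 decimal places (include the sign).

−√(1/2) ≈ -0.707107

triangle: 1!·0!·4!/6! = 24/720
(j±m)!: 0!·1!·3!·2!·2!·2! = 48
prefactor² = (2J+1)·Δ·N² = 8
  k=1: −1/(1!·0!·0!·2!·0!·2!) = -1/4
Σ = -1/4  ⇒  CG² = 8·(-1/4)² = 1/2
CG = −√(1/2) = -0.707107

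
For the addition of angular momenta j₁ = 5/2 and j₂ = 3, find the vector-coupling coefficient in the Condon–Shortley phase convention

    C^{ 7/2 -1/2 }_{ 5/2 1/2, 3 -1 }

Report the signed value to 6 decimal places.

−√(1/63) ≈ -0.125988

√[8·2!3!4!/10! · 3!2!2!4!3!4!] = √(9216/175)
  +(−1)^0/∏(0,2,2,2,1,2)! = 1/16  (running 1/16)
  +(−1)^1/∏(1,1,1,1,2,3)! = -1/12  (running -1/48)
  +(−1)^2/∏(2,0,0,0,3,4)! = 1/288  (running -5/288)
⟨..|..⟩ = √(9216/175)·(-5/288) = -0.125988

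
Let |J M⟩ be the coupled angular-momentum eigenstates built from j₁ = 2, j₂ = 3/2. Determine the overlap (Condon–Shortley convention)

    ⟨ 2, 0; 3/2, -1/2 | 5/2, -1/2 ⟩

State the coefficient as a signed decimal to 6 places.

√[6·1!3!2!/7! · 2!2!1!2!2!3!] = √(48/35)
  +(−1)^0/∏(0,1,2,1,1,1)! = 1/2  (running 1/2)
  +(−1)^1/∏(1,0,1,0,2,2)! = -1/4  (running 1/4)
⟨..|..⟩ = √(48/35)·(1/4) = +0.292770

+√(3/35) = +0.292770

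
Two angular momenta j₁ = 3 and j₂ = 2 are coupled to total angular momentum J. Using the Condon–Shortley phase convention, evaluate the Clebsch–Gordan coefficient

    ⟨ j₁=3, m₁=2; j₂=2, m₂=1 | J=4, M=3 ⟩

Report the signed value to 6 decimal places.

+0.223607  (= +√(1/20))

triangle: 1!·5!·3!/10! = 720/3628800
(j±m)!: 5!·1!·3!·1!·7!·1! = 3628800
prefactor² = (2J+1)·Δ·N² = 6480
  k=0: +1/(0!·1!·1!·3!·4!·0!) = 1/144
  k=1: −1/(1!·0!·0!·2!·5!·1!) = -1/240
Σ = 1/360  ⇒  CG² = 6480·1/360² = 1/20
CG = +√(1/20) = +0.223607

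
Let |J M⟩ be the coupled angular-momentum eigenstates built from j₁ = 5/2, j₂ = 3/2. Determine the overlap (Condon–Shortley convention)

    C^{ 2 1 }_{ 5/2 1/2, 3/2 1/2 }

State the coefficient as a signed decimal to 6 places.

√[5·2!3!1!/7! · 3!2!2!1!3!1!] = √(12/7)
  +(−1)^1/∏(1,1,1,1,2,0)! = -1/2  (running -1/2)
  +(−1)^2/∏(2,0,0,0,3,1)! = 1/12  (running -5/12)
⟨..|..⟩ = √(12/7)·(-5/12) = -0.545545

-0.545545  (= −√(25/84))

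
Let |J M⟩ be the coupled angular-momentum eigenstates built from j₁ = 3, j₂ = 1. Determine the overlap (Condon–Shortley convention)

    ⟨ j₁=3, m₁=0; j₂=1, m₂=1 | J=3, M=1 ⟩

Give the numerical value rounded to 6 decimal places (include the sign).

triangle: 1!*5!*1!/8! = 120/40320
(j±m)!: 3!*3!*2!*0!*4!*2! = 3456
prefactor² = (2J+1)*Δ*N² = 72
  k=1: −1/(1!*0!*2!*1!*3!*0!) = -1/12
Σ = -1/12  ⇒  CG² = 72*(-1/12)² = 1/2
CG = −√(1/2) = -0.707107

−√(1/2) = -0.707107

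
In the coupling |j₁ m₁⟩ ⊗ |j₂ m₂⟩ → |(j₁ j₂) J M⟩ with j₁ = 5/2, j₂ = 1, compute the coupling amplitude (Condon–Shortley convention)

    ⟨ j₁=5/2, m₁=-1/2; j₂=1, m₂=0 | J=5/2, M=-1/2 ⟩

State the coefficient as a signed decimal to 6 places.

−√(1/35) ≈ -0.169031

j₁+j₂−J=1  J+j₁−j₂=4  J−j₁+j₂=1  j₁+j₂+J+1=7
(j₁±m₁, j₂±m₂, J±M) = (2,3,1,1,2,3)
P² = 144/35
sum k=0..1:
  [0] +1/6 = 1/6
  [1] −1/4 = -1/4
S = -1/12
C² = P²·S² = 1/35 ; C = -0.169031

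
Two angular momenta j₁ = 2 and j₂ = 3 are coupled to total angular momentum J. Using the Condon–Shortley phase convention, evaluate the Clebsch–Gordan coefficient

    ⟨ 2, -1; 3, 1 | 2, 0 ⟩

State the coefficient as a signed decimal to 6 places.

√[5·3!1!3!/8! · 1!3!4!2!2!2!] = √(36/7)
  +(−1)^2/∏(2,1,1,2,0,1)! = 1/4  (running 1/4)
  +(−1)^3/∏(3,0,0,1,1,2)! = -1/12  (running 1/6)
⟨..|..⟩ = √(36/7)·(1/6) = +0.377964

+0.377964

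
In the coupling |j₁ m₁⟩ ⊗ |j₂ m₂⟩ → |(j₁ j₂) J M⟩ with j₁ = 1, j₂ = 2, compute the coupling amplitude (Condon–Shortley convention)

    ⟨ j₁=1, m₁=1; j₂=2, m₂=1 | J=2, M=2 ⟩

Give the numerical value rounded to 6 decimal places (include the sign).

j₁+j₂−J=1  J+j₁−j₂=1  J−j₁+j₂=3  j₁+j₂+J+1=6
(j₁±m₁, j₂±m₂, J±M) = (2,0,3,1,4,0)
P² = 12
sum k=0..0:
  [0] +1/6 = 1/6
S = 1/6
C² = P²·S² = 1/3 ; C = +0.577350

+0.577350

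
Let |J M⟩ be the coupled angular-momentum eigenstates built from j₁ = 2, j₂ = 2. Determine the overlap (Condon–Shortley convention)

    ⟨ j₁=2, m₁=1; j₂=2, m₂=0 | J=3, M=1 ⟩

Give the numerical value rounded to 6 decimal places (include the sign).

+0.447214  (= +√(1/5))

j₁+j₂−J=1  J+j₁−j₂=3  J−j₁+j₂=3  j₁+j₂+J+1=8
(j₁±m₁, j₂±m₂, J±M) = (3,1,2,2,4,2)
P² = 36/5
sum k=0..1:
  [0] +1/4 = 1/4
  [1] −1/12 = -1/12
S = 1/6
C² = P²·S² = 1/5 ; C = +0.447214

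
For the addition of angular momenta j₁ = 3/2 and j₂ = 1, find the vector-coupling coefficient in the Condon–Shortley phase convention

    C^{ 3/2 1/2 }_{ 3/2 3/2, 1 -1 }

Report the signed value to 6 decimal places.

+0.632456  (= +√(2/5))

√[4·1!2!1!/5! · 3!0!0!2!2!1!] = √(8/5)
  +(−1)^0/∏(0,1,0,0,2,1)! = 1/2  (running 1/2)
⟨..|..⟩ = √(8/5)·(1/2) = +0.632456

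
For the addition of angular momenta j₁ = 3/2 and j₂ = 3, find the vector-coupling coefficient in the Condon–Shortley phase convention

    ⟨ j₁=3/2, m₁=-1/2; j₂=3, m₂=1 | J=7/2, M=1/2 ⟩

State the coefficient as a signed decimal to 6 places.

−√(2/7) ≈ -0.534522

√[8·1!2!5!/9! · 1!2!4!2!4!3!] = √(512/7)
  +(−1)^0/∏(0,1,2,4,0,1)! = 1/48  (running 1/48)
  +(−1)^1/∏(1,0,1,3,1,2)! = -1/12  (running -1/16)
⟨..|..⟩ = √(512/7)·(-1/16) = -0.534522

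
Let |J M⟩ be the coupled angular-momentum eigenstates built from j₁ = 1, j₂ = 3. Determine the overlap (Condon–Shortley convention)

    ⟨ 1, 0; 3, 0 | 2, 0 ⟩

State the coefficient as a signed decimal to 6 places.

-0.654654

√[5·2!0!4!/7! · 1!1!3!3!2!2!] = √(48/7)
  +(−1)^1/∏(1,1,0,2,0,2)! = -1/4  (running -1/4)
⟨..|..⟩ = √(48/7)·(-1/4) = -0.654654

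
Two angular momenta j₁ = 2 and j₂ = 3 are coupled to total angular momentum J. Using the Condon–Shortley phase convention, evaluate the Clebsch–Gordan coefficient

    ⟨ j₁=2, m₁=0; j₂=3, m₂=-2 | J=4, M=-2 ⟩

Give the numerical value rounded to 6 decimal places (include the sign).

+√(12/35) ≈ +0.585540

triangle: 1!·3!·5!/10! = 720/3628800
(j±m)!: 2!·2!·1!·5!·2!·6! = 691200
prefactor² = (2J+1)·Δ·N² = 8640/7
  k=0: +1/(0!·1!·2!·1!·1!·4!) = 1/48
  k=1: −1/(1!·0!·1!·0!·2!·5!) = -1/240
Σ = 1/60  ⇒  CG² = 8640/7·1/60² = 12/35
CG = +√(12/35) = +0.585540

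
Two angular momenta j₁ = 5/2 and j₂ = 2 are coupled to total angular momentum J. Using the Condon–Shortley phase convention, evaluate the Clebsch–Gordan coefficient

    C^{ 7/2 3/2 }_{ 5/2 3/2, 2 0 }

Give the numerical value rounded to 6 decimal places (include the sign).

+√(2/7) ≈ +0.534522

√[8·1!4!3!/9! · 4!1!2!2!5!2!] = √(512/7)
  +(−1)^0/∏(0,1,1,2,3,1)! = 1/12  (running 1/12)
  +(−1)^1/∏(1,0,0,1,4,2)! = -1/48  (running 1/16)
⟨..|..⟩ = √(512/7)·(1/16) = +0.534522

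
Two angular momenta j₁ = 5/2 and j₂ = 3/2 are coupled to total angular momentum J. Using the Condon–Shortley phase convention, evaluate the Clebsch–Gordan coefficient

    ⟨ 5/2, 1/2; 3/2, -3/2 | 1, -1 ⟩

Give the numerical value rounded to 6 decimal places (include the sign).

+√(1/20) = +0.223607

j₁+j₂−J=3  J+j₁−j₂=2  J−j₁+j₂=0  j₁+j₂+J+1=6
(j₁±m₁, j₂±m₂, J±M) = (3,2,0,3,0,2)
P² = 36/5
sum k=0..0:
  [0] +1/12 = 1/12
S = 1/12
C² = P²·S² = 1/20 ; C = +0.223607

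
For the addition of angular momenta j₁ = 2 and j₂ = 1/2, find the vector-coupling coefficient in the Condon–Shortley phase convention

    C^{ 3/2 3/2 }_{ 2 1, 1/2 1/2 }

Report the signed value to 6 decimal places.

triangle: 1!·3!·0!/5! = 6/120
(j±m)!: 3!·1!·1!·0!·3!·0! = 36
prefactor² = (2J+1)·Δ·N² = 36/5
  k=1: −1/(1!·0!·0!·0!·3!·0!) = -1/6
Σ = -1/6  ⇒  CG² = 36/5·(-1/6)² = 1/5
CG = −√(1/5) = -0.447214

−√(1/5) = -0.447214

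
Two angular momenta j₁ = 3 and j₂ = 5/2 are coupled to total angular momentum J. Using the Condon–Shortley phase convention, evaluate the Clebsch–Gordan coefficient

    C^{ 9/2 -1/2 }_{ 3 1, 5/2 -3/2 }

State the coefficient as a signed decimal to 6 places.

triangle: 1!*5!*4!/11! = 2880/39916800
(j±m)!: 4!*2!*1!*4!*4!*5! = 3317760
prefactor² = (2J+1)*Δ*N² = 184320/77
  k=0: +1/(0!*1!*2!*1!*3!*3!) = 1/72
  k=1: −1/(1!*0!*1!*0!*4!*4!) = -1/576
Σ = 7/576  ⇒  CG² = 184320/77*7/576² = 35/99
CG = +√(35/99) = +0.594588

+0.594588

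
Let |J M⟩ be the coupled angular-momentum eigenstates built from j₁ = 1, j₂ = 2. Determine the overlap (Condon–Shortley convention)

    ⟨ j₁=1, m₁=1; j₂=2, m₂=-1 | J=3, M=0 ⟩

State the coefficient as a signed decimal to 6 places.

+√(1/5) = +0.447214

√[7·0!2!4!/7! · 2!0!1!3!3!3!] = √(144/5)
  +(−1)^0/∏(0,0,0,1,2,3)! = 1/12  (running 1/12)
⟨..|..⟩ = √(144/5)·(1/12) = +0.447214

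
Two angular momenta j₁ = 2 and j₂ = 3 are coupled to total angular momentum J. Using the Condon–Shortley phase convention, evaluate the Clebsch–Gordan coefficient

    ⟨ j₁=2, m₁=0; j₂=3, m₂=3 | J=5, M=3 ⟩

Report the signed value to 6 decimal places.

+√(2/15) = +0.365148

triangle: 0!×4!×6!/11! = 17280/39916800
(j±m)!: 2!×2!×6!×0!×8!×2! = 232243200
prefactor² = (2J+1)×Δ×N² = 1105920
  k=0: +1/(0!×0!×2!×6!×2!×0!) = 1/2880
Σ = 1/2880  ⇒  CG² = 1105920×1/2880² = 2/15
CG = +√(2/15) = +0.365148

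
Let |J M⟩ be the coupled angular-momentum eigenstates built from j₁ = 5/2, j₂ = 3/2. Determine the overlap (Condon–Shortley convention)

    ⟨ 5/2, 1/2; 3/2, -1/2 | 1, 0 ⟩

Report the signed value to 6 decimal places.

√[3·3!2!0!/6! · 3!2!1!2!1!1!] = √(6/5)
  +(−1)^1/∏(1,2,1,0,1,0)! = -1/2  (running -1/2)
⟨..|..⟩ = √(6/5)·(-1/2) = -0.547723

-0.547723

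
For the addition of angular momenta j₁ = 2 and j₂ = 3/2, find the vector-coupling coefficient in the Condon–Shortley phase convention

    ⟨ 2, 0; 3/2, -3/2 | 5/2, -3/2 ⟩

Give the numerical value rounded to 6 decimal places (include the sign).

√[6·1!3!2!/7! · 2!2!0!3!1!4!] = √(288/35)
  +(−1)^0/∏(0,1,2,0,1,2)! = 1/4  (running 1/4)
⟨..|..⟩ = √(288/35)·(1/4) = +0.717137

+√(18/35) = +0.717137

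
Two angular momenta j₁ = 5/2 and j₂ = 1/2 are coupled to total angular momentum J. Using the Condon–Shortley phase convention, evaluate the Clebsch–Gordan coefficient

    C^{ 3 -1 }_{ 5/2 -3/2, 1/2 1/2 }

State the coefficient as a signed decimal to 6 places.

+√(1/3) ≈ +0.577350

j₁+j₂−J=0  J+j₁−j₂=5  J−j₁+j₂=1  j₁+j₂+J+1=7
(j₁±m₁, j₂±m₂, J±M) = (1,4,1,0,2,4)
P² = 192
sum k=0..0:
  [0] +1/24 = 1/24
S = 1/24
C² = P²·S² = 1/3 ; C = +0.577350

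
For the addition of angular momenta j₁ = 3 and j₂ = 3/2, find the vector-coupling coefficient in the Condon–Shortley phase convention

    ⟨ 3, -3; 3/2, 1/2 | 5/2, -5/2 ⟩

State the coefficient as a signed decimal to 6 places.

triangle: 2!*4!*1!/8! = 48/40320
(j±m)!: 0!*6!*2!*1!*0!*5! = 172800
prefactor² = (2J+1)*Δ*N² = 8640/7
  k=2: +1/(2!*0!*4!*0!*0!*1!) = 1/48
Σ = 1/48  ⇒  CG² = 8640/7*1/48² = 15/28
CG = +√(15/28) = +0.731925

+0.731925  (= +√(15/28))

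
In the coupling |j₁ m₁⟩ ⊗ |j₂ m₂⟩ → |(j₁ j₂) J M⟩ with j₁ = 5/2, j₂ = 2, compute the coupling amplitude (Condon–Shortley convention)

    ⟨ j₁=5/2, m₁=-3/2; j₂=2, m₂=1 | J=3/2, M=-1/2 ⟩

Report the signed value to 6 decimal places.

+√(2/105) = +0.138013

j₁+j₂−J=3  J+j₁−j₂=2  J−j₁+j₂=1  j₁+j₂+J+1=7
(j₁±m₁, j₂±m₂, J±M) = (1,4,3,1,1,2)
P² = 96/35
sum k=2..3:
  [2] +1/4 = 1/4
  [3] −1/6 = -1/6
S = 1/12
C² = P²·S² = 2/105 ; C = +0.138013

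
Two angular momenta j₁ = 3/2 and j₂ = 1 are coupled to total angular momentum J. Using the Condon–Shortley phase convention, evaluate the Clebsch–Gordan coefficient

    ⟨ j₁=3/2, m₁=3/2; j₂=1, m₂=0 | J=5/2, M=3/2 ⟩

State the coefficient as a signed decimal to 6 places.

+0.632456  (= +√(2/5))

√[6·0!3!2!/6! · 3!0!1!1!4!1!] = √(72/5)
  +(−1)^0/∏(0,0,0,1,3,1)! = 1/6  (running 1/6)
⟨..|..⟩ = √(72/5)·(1/6) = +0.632456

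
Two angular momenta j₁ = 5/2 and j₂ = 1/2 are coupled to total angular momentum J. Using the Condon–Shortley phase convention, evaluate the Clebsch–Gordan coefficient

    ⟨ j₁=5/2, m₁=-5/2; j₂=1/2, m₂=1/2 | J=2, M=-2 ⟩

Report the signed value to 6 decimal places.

√[5·1!4!0!/6! · 0!5!1!0!0!4!] = √(480)
  +(−1)^1/∏(1,0,4,0,0,0)! = -1/24  (running -1/24)
⟨..|..⟩ = √(480)·(-1/24) = -0.912871

-0.912871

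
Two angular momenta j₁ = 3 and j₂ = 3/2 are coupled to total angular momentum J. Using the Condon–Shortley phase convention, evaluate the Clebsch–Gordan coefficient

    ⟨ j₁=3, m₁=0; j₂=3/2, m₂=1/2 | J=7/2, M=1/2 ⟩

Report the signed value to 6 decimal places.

j₁+j₂−J=1  J+j₁−j₂=5  J−j₁+j₂=2  j₁+j₂+J+1=9
(j₁±m₁, j₂±m₂, J±M) = (3,3,2,1,4,3)
P² = 384/7
sum k=0..1:
  [0] +1/24 = 1/24
  [1] −1/12 = -1/12
S = -1/24
C² = P²·S² = 2/21 ; C = -0.308607

-0.308607  (= −√(2/21))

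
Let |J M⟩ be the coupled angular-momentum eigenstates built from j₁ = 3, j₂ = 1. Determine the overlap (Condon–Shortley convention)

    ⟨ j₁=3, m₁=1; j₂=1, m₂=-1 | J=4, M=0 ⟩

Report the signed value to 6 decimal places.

+√(3/14) ≈ +0.462910

j₁+j₂−J=0  J+j₁−j₂=6  J−j₁+j₂=2  j₁+j₂+J+1=9
(j₁±m₁, j₂±m₂, J±M) = (4,2,0,2,4,4)
P² = 13824/7
sum k=0..0:
  [0] +1/96 = 1/96
S = 1/96
C² = P²·S² = 3/14 ; C = +0.462910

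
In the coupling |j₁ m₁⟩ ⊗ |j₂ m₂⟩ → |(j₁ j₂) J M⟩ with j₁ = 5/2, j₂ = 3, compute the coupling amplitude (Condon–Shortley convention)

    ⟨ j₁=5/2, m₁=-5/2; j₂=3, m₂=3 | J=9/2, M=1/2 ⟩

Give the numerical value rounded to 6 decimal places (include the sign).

j₁+j₂−J=1  J+j₁−j₂=4  J−j₁+j₂=5  j₁+j₂+J+1=11
(j₁±m₁, j₂±m₂, J±M) = (0,5,6,0,5,4)
P² = 13824000/77
sum k=1..1:
  [1] −1/2880 = -1/2880
S = -1/2880
C² = P²·S² = 5/231 ; C = -0.147122

-0.147122  (= −√(5/231))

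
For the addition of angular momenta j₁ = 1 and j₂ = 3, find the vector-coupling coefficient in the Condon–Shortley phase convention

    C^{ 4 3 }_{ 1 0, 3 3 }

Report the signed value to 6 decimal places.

j₁+j₂−J=0  J+j₁−j₂=2  J−j₁+j₂=6  j₁+j₂+J+1=9
(j₁±m₁, j₂±m₂, J±M) = (1,1,6,0,7,1)
P² = 129600
sum k=0..0:
  [0] +1/720 = 1/720
S = 1/720
C² = P²·S² = 1/4 ; C = +0.500000

+0.500000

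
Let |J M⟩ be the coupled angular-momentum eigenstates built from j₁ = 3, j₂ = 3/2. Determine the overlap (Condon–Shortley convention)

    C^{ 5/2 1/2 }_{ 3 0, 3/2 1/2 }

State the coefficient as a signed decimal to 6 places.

triangle: 2!·4!·1!/8! = 48/40320
(j±m)!: 3!·3!·2!·1!·3!·2! = 864
prefactor² = (2J+1)·Δ·N² = 216/35
  k=1: −1/(1!·1!·2!·1!·2!·0!) = -1/4
  k=2: +1/(2!·0!·1!·0!·3!·1!) = 1/12
Σ = -1/6  ⇒  CG² = 216/35·(-1/6)² = 6/35
CG = −√(6/35) = -0.414039

-0.414039  (= −√(6/35))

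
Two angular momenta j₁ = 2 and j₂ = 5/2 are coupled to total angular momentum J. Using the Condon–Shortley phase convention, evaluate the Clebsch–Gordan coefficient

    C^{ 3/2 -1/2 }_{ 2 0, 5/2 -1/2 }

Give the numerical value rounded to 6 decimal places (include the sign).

triangle: 3!·1!·2!/7! = 12/5040
(j±m)!: 2!·2!·2!·3!·1!·2! = 96
prefactor² = (2J+1)·Δ·N² = 32/35
  k=1: −1/(1!·2!·1!·1!·0!·1!) = -1/2
  k=2: +1/(2!·1!·0!·0!·1!·2!) = 1/4
Σ = -1/4  ⇒  CG² = 32/35·(-1/4)² = 2/35
CG = −√(2/35) = -0.239046

−√(2/35) = -0.239046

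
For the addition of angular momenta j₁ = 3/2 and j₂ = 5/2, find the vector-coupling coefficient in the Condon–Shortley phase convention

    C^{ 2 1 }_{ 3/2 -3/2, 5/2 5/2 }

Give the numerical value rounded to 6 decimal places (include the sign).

+√(5/14) = +0.597614

√[5·2!1!3!/7! · 0!3!5!0!3!1!] = √(360/7)
  +(−1)^2/∏(2,0,1,3,0,0)! = 1/12  (running 1/12)
⟨..|..⟩ = √(360/7)·(1/12) = +0.597614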